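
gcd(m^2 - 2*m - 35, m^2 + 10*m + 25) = m + 5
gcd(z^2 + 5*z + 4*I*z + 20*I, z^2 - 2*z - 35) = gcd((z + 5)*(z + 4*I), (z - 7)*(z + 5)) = z + 5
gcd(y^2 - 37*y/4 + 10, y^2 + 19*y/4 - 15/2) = y - 5/4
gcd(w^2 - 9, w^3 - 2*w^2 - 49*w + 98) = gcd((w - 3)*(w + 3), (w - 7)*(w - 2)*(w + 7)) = 1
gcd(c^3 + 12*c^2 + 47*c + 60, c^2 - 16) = c + 4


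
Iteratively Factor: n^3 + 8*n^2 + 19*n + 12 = (n + 4)*(n^2 + 4*n + 3) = (n + 1)*(n + 4)*(n + 3)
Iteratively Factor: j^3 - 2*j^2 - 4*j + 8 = (j + 2)*(j^2 - 4*j + 4) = (j - 2)*(j + 2)*(j - 2)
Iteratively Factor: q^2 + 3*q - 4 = (q - 1)*(q + 4)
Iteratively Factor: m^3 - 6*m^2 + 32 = (m - 4)*(m^2 - 2*m - 8) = (m - 4)*(m + 2)*(m - 4)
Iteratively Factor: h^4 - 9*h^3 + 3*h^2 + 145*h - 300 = (h - 5)*(h^3 - 4*h^2 - 17*h + 60) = (h - 5)*(h + 4)*(h^2 - 8*h + 15) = (h - 5)^2*(h + 4)*(h - 3)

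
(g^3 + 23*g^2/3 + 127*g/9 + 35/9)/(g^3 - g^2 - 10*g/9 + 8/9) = (9*g^3 + 69*g^2 + 127*g + 35)/(9*g^3 - 9*g^2 - 10*g + 8)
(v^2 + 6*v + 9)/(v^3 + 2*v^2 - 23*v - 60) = (v + 3)/(v^2 - v - 20)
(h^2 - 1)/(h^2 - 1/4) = 4*(h^2 - 1)/(4*h^2 - 1)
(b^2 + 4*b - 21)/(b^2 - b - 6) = (b + 7)/(b + 2)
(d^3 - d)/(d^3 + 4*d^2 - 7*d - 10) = d*(d - 1)/(d^2 + 3*d - 10)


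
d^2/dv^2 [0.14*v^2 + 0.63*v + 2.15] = 0.280000000000000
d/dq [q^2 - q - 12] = 2*q - 1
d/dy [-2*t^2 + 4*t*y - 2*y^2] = 4*t - 4*y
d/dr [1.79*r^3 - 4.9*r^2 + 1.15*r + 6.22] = 5.37*r^2 - 9.8*r + 1.15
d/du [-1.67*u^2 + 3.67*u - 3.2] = 3.67 - 3.34*u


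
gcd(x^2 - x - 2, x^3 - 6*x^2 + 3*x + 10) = x^2 - x - 2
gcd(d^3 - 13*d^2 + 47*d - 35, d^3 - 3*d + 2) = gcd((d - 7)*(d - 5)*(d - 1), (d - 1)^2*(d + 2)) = d - 1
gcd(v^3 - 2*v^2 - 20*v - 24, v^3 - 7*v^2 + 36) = v^2 - 4*v - 12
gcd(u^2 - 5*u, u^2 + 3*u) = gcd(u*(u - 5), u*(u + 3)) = u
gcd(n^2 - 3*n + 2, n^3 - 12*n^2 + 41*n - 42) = n - 2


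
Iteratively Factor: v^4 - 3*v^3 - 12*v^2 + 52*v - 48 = (v - 3)*(v^3 - 12*v + 16) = (v - 3)*(v - 2)*(v^2 + 2*v - 8) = (v - 3)*(v - 2)*(v + 4)*(v - 2)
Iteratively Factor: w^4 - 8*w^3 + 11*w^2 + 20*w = (w + 1)*(w^3 - 9*w^2 + 20*w) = (w - 5)*(w + 1)*(w^2 - 4*w) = w*(w - 5)*(w + 1)*(w - 4)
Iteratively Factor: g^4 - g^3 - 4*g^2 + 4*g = (g + 2)*(g^3 - 3*g^2 + 2*g) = (g - 1)*(g + 2)*(g^2 - 2*g) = g*(g - 1)*(g + 2)*(g - 2)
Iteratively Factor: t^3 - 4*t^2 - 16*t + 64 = (t - 4)*(t^2 - 16) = (t - 4)*(t + 4)*(t - 4)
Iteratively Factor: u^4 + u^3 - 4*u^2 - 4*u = (u + 2)*(u^3 - u^2 - 2*u) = (u - 2)*(u + 2)*(u^2 + u) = u*(u - 2)*(u + 2)*(u + 1)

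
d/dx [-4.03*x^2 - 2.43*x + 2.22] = -8.06*x - 2.43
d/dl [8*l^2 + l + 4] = 16*l + 1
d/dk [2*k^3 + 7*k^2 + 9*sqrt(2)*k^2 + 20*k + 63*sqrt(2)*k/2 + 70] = 6*k^2 + 14*k + 18*sqrt(2)*k + 20 + 63*sqrt(2)/2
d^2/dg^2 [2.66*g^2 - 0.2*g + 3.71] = 5.32000000000000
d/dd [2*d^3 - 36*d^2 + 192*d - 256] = 6*d^2 - 72*d + 192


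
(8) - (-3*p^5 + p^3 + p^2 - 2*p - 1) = 3*p^5 - p^3 - p^2 + 2*p + 9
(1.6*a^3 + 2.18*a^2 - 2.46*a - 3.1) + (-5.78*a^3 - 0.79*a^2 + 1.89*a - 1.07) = -4.18*a^3 + 1.39*a^2 - 0.57*a - 4.17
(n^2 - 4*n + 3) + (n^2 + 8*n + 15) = 2*n^2 + 4*n + 18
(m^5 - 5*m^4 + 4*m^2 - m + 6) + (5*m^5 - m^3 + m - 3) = 6*m^5 - 5*m^4 - m^3 + 4*m^2 + 3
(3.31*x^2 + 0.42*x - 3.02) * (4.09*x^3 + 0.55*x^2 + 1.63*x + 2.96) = 13.5379*x^5 + 3.5383*x^4 - 6.7255*x^3 + 8.8212*x^2 - 3.6794*x - 8.9392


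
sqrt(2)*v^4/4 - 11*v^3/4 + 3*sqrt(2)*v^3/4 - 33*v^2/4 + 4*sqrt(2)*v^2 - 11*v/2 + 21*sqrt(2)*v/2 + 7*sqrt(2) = (v/2 + 1)*(v - 7*sqrt(2)/2)*(v - 2*sqrt(2))*(sqrt(2)*v/2 + sqrt(2)/2)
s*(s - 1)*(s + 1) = s^3 - s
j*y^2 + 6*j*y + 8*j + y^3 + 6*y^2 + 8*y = (j + y)*(y + 2)*(y + 4)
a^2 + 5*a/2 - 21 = (a - 7/2)*(a + 6)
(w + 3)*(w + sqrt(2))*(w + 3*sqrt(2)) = w^3 + 3*w^2 + 4*sqrt(2)*w^2 + 6*w + 12*sqrt(2)*w + 18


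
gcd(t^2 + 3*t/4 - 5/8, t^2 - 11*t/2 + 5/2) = t - 1/2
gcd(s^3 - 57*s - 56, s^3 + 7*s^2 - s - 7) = s^2 + 8*s + 7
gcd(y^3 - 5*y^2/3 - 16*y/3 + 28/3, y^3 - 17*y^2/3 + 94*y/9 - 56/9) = y - 2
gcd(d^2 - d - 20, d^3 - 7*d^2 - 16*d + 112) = d + 4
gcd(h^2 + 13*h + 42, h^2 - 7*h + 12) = 1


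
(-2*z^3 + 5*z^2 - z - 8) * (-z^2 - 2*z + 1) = 2*z^5 - z^4 - 11*z^3 + 15*z^2 + 15*z - 8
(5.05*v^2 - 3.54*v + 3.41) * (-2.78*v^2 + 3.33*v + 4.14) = -14.039*v^4 + 26.6577*v^3 - 0.361000000000002*v^2 - 3.3003*v + 14.1174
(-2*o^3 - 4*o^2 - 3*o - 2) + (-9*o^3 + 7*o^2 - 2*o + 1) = -11*o^3 + 3*o^2 - 5*o - 1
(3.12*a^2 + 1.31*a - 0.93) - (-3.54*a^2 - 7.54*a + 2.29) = 6.66*a^2 + 8.85*a - 3.22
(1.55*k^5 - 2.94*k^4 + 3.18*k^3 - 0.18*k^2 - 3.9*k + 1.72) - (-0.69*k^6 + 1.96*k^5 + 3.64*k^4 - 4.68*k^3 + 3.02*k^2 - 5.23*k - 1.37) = 0.69*k^6 - 0.41*k^5 - 6.58*k^4 + 7.86*k^3 - 3.2*k^2 + 1.33*k + 3.09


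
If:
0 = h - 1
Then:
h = 1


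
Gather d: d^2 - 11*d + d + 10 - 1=d^2 - 10*d + 9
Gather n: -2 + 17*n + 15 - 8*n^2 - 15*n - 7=-8*n^2 + 2*n + 6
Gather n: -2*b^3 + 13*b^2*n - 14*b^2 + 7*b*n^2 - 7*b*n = -2*b^3 - 14*b^2 + 7*b*n^2 + n*(13*b^2 - 7*b)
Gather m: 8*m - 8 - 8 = 8*m - 16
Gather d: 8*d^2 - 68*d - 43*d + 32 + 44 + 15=8*d^2 - 111*d + 91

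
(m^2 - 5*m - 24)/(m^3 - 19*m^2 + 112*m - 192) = (m + 3)/(m^2 - 11*m + 24)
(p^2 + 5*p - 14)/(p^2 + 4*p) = (p^2 + 5*p - 14)/(p*(p + 4))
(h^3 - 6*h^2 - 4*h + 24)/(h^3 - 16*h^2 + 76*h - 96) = (h + 2)/(h - 8)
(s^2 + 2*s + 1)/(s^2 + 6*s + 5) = (s + 1)/(s + 5)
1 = 1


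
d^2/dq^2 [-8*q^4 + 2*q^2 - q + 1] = 4 - 96*q^2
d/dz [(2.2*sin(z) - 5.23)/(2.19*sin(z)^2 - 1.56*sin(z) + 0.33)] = (-4.818*sin(z)^2 + 22.9074*sin(z) - 7.4328)*cos(z)/(4.7961*sin(z)^4 - 6.8328*sin(z)^3 + 3.879*sin(z)^2 - 1.0296*sin(z) + 0.1089)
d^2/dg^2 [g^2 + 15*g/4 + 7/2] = 2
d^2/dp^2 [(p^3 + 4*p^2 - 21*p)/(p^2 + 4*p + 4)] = 50*(4 - p)/(p^4 + 8*p^3 + 24*p^2 + 32*p + 16)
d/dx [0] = 0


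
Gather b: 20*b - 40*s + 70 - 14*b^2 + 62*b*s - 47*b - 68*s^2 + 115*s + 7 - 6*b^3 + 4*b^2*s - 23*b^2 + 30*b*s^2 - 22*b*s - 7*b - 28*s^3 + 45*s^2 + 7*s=-6*b^3 + b^2*(4*s - 37) + b*(30*s^2 + 40*s - 34) - 28*s^3 - 23*s^2 + 82*s + 77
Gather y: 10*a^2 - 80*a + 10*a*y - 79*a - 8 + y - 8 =10*a^2 - 159*a + y*(10*a + 1) - 16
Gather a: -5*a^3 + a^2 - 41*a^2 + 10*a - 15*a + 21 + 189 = -5*a^3 - 40*a^2 - 5*a + 210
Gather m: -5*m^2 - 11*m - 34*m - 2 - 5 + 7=-5*m^2 - 45*m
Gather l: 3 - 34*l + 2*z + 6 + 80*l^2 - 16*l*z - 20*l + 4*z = 80*l^2 + l*(-16*z - 54) + 6*z + 9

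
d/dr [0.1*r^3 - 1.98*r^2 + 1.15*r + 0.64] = 0.3*r^2 - 3.96*r + 1.15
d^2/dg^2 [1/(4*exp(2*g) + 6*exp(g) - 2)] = ((4*exp(g) + 3)^2*exp(g) - (8*exp(g) + 3)*(2*exp(2*g) + 3*exp(g) - 1)/2)*exp(g)/(2*exp(2*g) + 3*exp(g) - 1)^3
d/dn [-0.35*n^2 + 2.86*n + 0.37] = 2.86 - 0.7*n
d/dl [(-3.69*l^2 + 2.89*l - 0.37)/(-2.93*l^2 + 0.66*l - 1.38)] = (6.0323*l^2 + 8.0162*l - 3.744)/(8.5849*l^4 - 3.8676*l^3 + 8.5224*l^2 - 1.8216*l + 1.9044)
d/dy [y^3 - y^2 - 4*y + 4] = 3*y^2 - 2*y - 4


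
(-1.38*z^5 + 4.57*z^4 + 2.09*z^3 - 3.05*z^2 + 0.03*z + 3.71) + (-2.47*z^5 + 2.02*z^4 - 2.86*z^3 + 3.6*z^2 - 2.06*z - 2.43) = -3.85*z^5 + 6.59*z^4 - 0.77*z^3 + 0.55*z^2 - 2.03*z + 1.28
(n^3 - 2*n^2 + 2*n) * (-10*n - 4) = -10*n^4 + 16*n^3 - 12*n^2 - 8*n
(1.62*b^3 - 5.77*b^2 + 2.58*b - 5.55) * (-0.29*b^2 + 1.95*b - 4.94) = -0.4698*b^5 + 4.8323*b^4 - 20.0025*b^3 + 35.1443*b^2 - 23.5677*b + 27.417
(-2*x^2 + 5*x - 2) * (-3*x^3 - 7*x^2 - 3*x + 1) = 6*x^5 - x^4 - 23*x^3 - 3*x^2 + 11*x - 2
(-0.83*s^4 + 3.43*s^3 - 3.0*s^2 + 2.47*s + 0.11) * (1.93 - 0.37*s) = 0.3071*s^5 - 2.871*s^4 + 7.7299*s^3 - 6.7039*s^2 + 4.7264*s + 0.2123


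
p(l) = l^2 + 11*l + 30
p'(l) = 2*l + 11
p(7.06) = 157.50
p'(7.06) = 25.12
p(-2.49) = 8.81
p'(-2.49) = 6.02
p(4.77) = 105.22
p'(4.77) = 20.54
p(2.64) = 66.01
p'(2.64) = 16.28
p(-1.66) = 14.50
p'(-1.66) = 7.68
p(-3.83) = 2.54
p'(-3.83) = 3.34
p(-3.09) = 5.56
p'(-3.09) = 4.82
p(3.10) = 73.71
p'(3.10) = 17.20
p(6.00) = 132.00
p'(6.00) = 23.00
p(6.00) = 132.00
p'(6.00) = 23.00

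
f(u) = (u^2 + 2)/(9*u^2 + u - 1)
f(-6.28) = 0.12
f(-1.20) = 0.32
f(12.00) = 0.11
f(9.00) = 0.11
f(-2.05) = 0.18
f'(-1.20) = 0.39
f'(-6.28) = 0.00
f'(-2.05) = 0.07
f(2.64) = 0.14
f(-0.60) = 1.44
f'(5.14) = -0.00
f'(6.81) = -0.00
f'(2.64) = -0.02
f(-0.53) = 2.29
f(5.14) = 0.12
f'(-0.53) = 18.49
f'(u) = 2*u/(9*u^2 + u - 1) + (-18*u - 1)*(u^2 + 2)/(9*u^2 + u - 1)^2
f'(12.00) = 0.00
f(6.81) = 0.11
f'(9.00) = 0.00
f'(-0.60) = 7.87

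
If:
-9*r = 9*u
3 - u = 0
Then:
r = -3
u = 3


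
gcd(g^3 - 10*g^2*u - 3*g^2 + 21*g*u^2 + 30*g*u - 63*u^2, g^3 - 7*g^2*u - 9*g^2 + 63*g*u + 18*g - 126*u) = -g^2 + 7*g*u + 3*g - 21*u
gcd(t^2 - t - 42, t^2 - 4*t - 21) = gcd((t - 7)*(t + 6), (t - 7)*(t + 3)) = t - 7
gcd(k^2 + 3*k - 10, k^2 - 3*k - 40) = k + 5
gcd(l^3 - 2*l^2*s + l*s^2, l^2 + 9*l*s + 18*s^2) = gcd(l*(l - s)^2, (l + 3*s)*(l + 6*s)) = 1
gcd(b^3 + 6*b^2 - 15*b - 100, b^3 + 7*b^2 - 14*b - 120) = b^2 + b - 20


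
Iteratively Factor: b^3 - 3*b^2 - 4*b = (b + 1)*(b^2 - 4*b) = b*(b + 1)*(b - 4)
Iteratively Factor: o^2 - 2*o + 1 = (o - 1)*(o - 1)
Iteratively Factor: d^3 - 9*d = (d + 3)*(d^2 - 3*d) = d*(d + 3)*(d - 3)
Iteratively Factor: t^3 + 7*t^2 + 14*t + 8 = (t + 2)*(t^2 + 5*t + 4) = (t + 2)*(t + 4)*(t + 1)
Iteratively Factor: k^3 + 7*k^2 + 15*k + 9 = (k + 1)*(k^2 + 6*k + 9) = (k + 1)*(k + 3)*(k + 3)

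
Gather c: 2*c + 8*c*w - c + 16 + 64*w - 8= c*(8*w + 1) + 64*w + 8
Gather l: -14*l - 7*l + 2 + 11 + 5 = 18 - 21*l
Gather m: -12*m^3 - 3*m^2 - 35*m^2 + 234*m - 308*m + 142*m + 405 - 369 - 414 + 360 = -12*m^3 - 38*m^2 + 68*m - 18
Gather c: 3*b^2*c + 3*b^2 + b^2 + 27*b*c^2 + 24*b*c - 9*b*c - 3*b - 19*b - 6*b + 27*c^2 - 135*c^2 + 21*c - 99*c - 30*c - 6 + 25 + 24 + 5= 4*b^2 - 28*b + c^2*(27*b - 108) + c*(3*b^2 + 15*b - 108) + 48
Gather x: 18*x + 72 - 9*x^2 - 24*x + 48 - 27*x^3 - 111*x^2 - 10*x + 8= -27*x^3 - 120*x^2 - 16*x + 128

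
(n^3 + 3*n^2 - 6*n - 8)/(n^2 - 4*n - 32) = (n^2 - n - 2)/(n - 8)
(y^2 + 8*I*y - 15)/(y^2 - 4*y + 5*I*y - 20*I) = (y + 3*I)/(y - 4)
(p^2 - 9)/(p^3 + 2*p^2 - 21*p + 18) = (p + 3)/(p^2 + 5*p - 6)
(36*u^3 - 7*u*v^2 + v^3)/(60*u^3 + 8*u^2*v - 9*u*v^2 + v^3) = (3*u - v)/(5*u - v)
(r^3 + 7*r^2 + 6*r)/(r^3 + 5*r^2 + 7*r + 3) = r*(r + 6)/(r^2 + 4*r + 3)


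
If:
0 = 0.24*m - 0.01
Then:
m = 0.04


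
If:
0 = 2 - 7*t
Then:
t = 2/7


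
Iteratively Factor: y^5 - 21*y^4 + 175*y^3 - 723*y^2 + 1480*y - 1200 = (y - 4)*(y^4 - 17*y^3 + 107*y^2 - 295*y + 300) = (y - 4)^2*(y^3 - 13*y^2 + 55*y - 75) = (y - 5)*(y - 4)^2*(y^2 - 8*y + 15) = (y - 5)^2*(y - 4)^2*(y - 3)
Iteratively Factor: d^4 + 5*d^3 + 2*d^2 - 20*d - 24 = (d + 3)*(d^3 + 2*d^2 - 4*d - 8) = (d + 2)*(d + 3)*(d^2 - 4) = (d + 2)^2*(d + 3)*(d - 2)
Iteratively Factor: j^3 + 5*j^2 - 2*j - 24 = (j + 4)*(j^2 + j - 6) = (j + 3)*(j + 4)*(j - 2)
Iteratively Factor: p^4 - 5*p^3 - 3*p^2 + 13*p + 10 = (p - 5)*(p^3 - 3*p - 2) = (p - 5)*(p + 1)*(p^2 - p - 2) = (p - 5)*(p + 1)^2*(p - 2)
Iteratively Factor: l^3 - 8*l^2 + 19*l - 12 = (l - 4)*(l^2 - 4*l + 3) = (l - 4)*(l - 1)*(l - 3)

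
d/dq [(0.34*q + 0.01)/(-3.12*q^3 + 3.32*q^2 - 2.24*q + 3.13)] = (2.1216*q^3 - 1.0352*q^2 - 0.0664*q + 1.0866)/(9.7344*q^6 - 20.7168*q^5 + 25.0*q^4 - 34.4048*q^3 + 25.8008*q^2 - 14.0224*q + 9.7969)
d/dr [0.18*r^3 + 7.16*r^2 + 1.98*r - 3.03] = 0.54*r^2 + 14.32*r + 1.98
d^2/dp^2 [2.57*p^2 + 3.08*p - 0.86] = 5.14000000000000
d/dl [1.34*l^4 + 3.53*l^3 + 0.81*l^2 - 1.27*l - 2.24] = 5.36*l^3 + 10.59*l^2 + 1.62*l - 1.27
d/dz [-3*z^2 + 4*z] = 4 - 6*z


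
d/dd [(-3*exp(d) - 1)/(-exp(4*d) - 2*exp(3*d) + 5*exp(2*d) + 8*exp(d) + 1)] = (-9*exp(4*d) - 16*exp(3*d) + 9*exp(2*d) + 10*exp(d) + 5)*exp(d)/(exp(8*d) + 4*exp(7*d) - 6*exp(6*d) - 36*exp(5*d) - 9*exp(4*d) + 76*exp(3*d) + 74*exp(2*d) + 16*exp(d) + 1)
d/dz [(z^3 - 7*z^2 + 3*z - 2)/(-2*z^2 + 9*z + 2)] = (-2*z^4 + 18*z^3 - 51*z^2 - 36*z + 24)/(4*z^4 - 36*z^3 + 73*z^2 + 36*z + 4)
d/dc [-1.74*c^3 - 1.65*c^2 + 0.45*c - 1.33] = -5.22*c^2 - 3.3*c + 0.45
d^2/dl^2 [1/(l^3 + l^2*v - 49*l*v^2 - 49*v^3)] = 2*(-(3*l + v)*(l^3 + l^2*v - 49*l*v^2 - 49*v^3) + (3*l^2 + 2*l*v - 49*v^2)^2)/(l^3 + l^2*v - 49*l*v^2 - 49*v^3)^3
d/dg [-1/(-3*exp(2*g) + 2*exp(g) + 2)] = (2 - 6*exp(g))*exp(g)/(-3*exp(2*g) + 2*exp(g) + 2)^2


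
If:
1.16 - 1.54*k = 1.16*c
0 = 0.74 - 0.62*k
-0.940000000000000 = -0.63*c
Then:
No Solution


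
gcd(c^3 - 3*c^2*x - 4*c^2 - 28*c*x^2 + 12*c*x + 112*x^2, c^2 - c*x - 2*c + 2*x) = 1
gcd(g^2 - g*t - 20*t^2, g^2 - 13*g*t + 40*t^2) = -g + 5*t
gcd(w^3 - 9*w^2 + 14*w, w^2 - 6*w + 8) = w - 2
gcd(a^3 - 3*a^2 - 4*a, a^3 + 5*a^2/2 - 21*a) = a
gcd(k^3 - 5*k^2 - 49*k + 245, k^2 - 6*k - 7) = k - 7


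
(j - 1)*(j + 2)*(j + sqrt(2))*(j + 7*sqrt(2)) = j^4 + j^3 + 8*sqrt(2)*j^3 + 8*sqrt(2)*j^2 + 12*j^2 - 16*sqrt(2)*j + 14*j - 28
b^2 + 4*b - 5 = (b - 1)*(b + 5)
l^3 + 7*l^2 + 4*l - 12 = (l - 1)*(l + 2)*(l + 6)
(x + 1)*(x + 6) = x^2 + 7*x + 6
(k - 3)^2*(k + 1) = k^3 - 5*k^2 + 3*k + 9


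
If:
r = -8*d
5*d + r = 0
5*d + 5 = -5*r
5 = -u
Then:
No Solution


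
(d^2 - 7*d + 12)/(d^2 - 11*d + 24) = (d - 4)/(d - 8)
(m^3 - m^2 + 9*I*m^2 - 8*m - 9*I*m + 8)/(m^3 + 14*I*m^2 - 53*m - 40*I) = (m - 1)/(m + 5*I)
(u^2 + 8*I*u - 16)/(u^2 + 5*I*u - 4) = (u + 4*I)/(u + I)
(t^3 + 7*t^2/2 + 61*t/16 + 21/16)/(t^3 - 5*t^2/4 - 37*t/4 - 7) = (t + 3/4)/(t - 4)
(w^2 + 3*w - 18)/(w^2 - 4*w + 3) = (w + 6)/(w - 1)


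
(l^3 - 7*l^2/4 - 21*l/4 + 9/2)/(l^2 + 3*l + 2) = (4*l^2 - 15*l + 9)/(4*(l + 1))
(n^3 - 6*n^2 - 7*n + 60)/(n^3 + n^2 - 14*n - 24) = (n - 5)/(n + 2)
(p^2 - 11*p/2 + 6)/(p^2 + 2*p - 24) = (p - 3/2)/(p + 6)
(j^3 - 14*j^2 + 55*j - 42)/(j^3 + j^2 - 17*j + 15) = (j^2 - 13*j + 42)/(j^2 + 2*j - 15)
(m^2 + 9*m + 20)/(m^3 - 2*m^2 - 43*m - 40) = (m + 4)/(m^2 - 7*m - 8)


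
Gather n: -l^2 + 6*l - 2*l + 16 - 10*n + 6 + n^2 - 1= -l^2 + 4*l + n^2 - 10*n + 21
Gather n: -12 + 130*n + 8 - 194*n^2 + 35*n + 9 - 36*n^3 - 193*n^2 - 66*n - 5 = -36*n^3 - 387*n^2 + 99*n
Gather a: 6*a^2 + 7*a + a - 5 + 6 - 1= 6*a^2 + 8*a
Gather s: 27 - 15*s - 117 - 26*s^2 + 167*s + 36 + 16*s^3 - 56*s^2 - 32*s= 16*s^3 - 82*s^2 + 120*s - 54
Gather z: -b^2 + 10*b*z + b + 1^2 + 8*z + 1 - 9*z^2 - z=-b^2 + b - 9*z^2 + z*(10*b + 7) + 2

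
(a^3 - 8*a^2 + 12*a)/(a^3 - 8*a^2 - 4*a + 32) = a*(a - 6)/(a^2 - 6*a - 16)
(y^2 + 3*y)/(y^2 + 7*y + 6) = y*(y + 3)/(y^2 + 7*y + 6)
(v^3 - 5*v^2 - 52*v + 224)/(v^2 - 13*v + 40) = (v^2 + 3*v - 28)/(v - 5)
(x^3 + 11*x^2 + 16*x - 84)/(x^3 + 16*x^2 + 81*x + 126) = (x - 2)/(x + 3)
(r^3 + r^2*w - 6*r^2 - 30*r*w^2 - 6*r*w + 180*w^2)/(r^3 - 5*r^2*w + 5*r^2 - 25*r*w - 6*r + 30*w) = (r^2 + 6*r*w - 6*r - 36*w)/(r^2 + 5*r - 6)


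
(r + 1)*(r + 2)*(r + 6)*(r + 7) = r^4 + 16*r^3 + 83*r^2 + 152*r + 84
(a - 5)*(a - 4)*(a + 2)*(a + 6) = a^4 - a^3 - 40*a^2 + 52*a + 240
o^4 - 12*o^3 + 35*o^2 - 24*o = o*(o - 8)*(o - 3)*(o - 1)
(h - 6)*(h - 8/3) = h^2 - 26*h/3 + 16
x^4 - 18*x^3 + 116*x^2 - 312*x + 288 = (x - 6)^2*(x - 4)*(x - 2)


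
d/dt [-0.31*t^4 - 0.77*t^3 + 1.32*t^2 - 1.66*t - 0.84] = -1.24*t^3 - 2.31*t^2 + 2.64*t - 1.66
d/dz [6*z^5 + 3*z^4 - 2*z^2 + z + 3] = 30*z^4 + 12*z^3 - 4*z + 1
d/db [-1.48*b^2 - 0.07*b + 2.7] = -2.96*b - 0.07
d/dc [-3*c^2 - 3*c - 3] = -6*c - 3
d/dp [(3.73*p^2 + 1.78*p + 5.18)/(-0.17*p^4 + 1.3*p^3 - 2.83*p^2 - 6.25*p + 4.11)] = (1.2682*p^5 - 3.9412*p^4 - 1.1056*p^3 - 38.4771*p^2 + 59.9794*p + 39.6908)/(0.0289*p^8 - 0.442*p^7 + 2.6522*p^6 - 5.233*p^5 - 9.6385*p^4 + 46.061*p^3 + 15.7999*p^2 - 51.375*p + 16.8921)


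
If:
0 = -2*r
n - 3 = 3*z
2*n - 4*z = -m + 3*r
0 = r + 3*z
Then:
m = -6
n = 3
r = 0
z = 0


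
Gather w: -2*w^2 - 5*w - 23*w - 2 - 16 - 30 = -2*w^2 - 28*w - 48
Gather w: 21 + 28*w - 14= 28*w + 7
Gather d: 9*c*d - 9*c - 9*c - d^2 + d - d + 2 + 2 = 9*c*d - 18*c - d^2 + 4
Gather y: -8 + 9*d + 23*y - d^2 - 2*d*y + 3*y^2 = -d^2 + 9*d + 3*y^2 + y*(23 - 2*d) - 8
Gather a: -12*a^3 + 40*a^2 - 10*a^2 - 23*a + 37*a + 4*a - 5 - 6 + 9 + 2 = -12*a^3 + 30*a^2 + 18*a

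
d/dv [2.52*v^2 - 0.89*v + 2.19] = 5.04*v - 0.89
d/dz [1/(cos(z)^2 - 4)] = 2*sin(z)*cos(z)/(cos(z)^2 - 4)^2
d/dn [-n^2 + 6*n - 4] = 6 - 2*n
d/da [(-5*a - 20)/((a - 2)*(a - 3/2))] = 20*(a^2 + 8*a - 17)/(4*a^4 - 28*a^3 + 73*a^2 - 84*a + 36)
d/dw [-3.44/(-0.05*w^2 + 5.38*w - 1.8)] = (18.5072 - 0.344*w)/(0.05*w^2 - 5.38*w + 1.8)^2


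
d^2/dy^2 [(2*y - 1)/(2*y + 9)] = -80/(2*y + 9)^3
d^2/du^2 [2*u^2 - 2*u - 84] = 4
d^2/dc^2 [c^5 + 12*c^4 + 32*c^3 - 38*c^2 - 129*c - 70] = 20*c^3 + 144*c^2 + 192*c - 76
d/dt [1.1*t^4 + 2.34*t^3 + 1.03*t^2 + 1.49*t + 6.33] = 4.4*t^3 + 7.02*t^2 + 2.06*t + 1.49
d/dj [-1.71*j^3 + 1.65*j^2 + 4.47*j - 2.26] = -5.13*j^2 + 3.3*j + 4.47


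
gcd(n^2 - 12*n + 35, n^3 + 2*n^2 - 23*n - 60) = n - 5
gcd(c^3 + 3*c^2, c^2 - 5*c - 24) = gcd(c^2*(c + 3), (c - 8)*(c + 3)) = c + 3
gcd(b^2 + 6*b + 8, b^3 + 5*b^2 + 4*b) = b + 4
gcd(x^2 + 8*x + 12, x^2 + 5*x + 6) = x + 2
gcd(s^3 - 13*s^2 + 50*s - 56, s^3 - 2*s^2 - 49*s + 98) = s^2 - 9*s + 14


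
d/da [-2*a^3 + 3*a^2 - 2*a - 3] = -6*a^2 + 6*a - 2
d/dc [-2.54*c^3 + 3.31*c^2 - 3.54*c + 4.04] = -7.62*c^2 + 6.62*c - 3.54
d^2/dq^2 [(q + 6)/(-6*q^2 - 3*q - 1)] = 6*(-3*(q + 6)*(4*q + 1)^2 + (6*q + 13)*(6*q^2 + 3*q + 1))/(6*q^2 + 3*q + 1)^3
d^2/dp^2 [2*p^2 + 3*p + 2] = 4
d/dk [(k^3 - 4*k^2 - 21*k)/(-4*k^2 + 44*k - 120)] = (-k^4 + 22*k^3 - 155*k^2 + 240*k + 630)/(4*(k^4 - 22*k^3 + 181*k^2 - 660*k + 900))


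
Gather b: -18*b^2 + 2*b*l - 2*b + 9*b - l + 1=-18*b^2 + b*(2*l + 7) - l + 1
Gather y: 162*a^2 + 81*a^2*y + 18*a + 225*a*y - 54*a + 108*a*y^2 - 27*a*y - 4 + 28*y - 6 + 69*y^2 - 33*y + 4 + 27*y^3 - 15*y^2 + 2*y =162*a^2 - 36*a + 27*y^3 + y^2*(108*a + 54) + y*(81*a^2 + 198*a - 3) - 6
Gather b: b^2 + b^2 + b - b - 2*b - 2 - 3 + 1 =2*b^2 - 2*b - 4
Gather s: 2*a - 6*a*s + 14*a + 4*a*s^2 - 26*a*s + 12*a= 4*a*s^2 - 32*a*s + 28*a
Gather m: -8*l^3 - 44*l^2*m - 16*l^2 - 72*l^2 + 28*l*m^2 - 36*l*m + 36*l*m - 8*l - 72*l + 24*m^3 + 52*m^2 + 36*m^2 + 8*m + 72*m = -8*l^3 - 88*l^2 - 80*l + 24*m^3 + m^2*(28*l + 88) + m*(80 - 44*l^2)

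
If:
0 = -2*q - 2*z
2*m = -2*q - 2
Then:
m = z - 1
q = -z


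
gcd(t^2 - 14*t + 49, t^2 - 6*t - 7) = t - 7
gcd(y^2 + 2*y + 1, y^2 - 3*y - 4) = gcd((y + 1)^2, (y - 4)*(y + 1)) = y + 1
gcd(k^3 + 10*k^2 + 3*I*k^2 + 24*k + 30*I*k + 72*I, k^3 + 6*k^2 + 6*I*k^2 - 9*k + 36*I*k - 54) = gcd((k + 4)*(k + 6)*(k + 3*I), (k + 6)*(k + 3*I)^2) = k^2 + k*(6 + 3*I) + 18*I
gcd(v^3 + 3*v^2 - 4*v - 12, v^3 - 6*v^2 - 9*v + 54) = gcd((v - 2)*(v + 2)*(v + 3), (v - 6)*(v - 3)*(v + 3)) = v + 3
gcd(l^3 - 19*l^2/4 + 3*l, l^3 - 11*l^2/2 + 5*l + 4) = l - 4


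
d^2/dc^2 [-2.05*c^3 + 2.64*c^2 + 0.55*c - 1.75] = 5.28 - 12.3*c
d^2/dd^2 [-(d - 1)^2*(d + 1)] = 2 - 6*d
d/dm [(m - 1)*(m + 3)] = 2*m + 2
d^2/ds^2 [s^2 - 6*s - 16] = 2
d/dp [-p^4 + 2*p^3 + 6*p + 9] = -4*p^3 + 6*p^2 + 6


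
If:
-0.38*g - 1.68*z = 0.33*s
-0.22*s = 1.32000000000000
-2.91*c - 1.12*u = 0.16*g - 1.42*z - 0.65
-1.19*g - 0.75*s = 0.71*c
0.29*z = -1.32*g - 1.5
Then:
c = 8.80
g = -1.47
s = -6.00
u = -20.16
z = 1.51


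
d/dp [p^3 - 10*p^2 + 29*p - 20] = 3*p^2 - 20*p + 29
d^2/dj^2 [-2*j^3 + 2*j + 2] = -12*j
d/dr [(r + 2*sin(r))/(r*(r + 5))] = (r*(r + 5)*(2*cos(r) + 1) - r*(r + 2*sin(r)) - (r + 5)*(r + 2*sin(r)))/(r^2*(r + 5)^2)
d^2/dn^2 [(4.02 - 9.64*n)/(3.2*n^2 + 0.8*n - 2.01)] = (-(6.4*n + 0.8)*(9.64*n - 4.02)*(12.8*n + 1.6) + (185.088*n - 10.304)*(3.2*n^2 + 0.8*n - 2.01))/(3.2*n^2 + 0.8*n - 2.01)^3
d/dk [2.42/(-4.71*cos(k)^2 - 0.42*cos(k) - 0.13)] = -(22.7964*cos(k) + 1.0164)*sin(k)/(4.71*cos(k)^2 + 0.42*cos(k) + 0.13)^2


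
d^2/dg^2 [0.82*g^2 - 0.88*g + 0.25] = 1.64000000000000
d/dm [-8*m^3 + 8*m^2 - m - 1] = -24*m^2 + 16*m - 1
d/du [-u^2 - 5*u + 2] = -2*u - 5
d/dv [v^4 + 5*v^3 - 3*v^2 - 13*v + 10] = 4*v^3 + 15*v^2 - 6*v - 13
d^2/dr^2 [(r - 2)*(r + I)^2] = 6*r - 4 + 4*I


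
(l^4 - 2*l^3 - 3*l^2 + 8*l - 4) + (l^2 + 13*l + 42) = l^4 - 2*l^3 - 2*l^2 + 21*l + 38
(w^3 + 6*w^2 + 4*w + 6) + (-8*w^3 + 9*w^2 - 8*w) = -7*w^3 + 15*w^2 - 4*w + 6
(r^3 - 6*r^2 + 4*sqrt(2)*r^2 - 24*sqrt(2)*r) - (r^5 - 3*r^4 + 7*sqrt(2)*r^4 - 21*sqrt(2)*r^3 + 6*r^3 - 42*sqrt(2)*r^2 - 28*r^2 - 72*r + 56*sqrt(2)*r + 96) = -r^5 - 7*sqrt(2)*r^4 + 3*r^4 - 5*r^3 + 21*sqrt(2)*r^3 + 22*r^2 + 46*sqrt(2)*r^2 - 80*sqrt(2)*r + 72*r - 96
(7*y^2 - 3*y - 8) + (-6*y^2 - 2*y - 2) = y^2 - 5*y - 10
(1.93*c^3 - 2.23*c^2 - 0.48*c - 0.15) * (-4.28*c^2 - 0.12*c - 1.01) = -8.2604*c^5 + 9.3128*c^4 + 0.3727*c^3 + 2.9519*c^2 + 0.5028*c + 0.1515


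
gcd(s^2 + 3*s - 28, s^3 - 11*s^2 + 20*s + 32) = s - 4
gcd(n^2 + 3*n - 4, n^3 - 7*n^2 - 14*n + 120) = n + 4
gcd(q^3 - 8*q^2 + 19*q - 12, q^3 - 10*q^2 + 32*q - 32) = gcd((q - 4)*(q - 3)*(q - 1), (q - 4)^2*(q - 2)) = q - 4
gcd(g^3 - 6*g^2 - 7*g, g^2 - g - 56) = 1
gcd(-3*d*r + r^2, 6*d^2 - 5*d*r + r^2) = -3*d + r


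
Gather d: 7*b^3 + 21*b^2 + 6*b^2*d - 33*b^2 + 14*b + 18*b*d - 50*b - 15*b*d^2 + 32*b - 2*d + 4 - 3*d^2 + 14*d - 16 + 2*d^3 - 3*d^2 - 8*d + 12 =7*b^3 - 12*b^2 - 4*b + 2*d^3 + d^2*(-15*b - 6) + d*(6*b^2 + 18*b + 4)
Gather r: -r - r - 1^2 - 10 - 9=-2*r - 20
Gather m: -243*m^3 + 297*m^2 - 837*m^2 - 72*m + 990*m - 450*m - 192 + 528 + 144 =-243*m^3 - 540*m^2 + 468*m + 480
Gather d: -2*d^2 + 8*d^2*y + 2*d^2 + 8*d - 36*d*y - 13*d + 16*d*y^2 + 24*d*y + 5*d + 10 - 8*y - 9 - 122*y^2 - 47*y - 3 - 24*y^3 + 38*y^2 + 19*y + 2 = 8*d^2*y + d*(16*y^2 - 12*y) - 24*y^3 - 84*y^2 - 36*y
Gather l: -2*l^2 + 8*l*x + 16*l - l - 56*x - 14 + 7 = -2*l^2 + l*(8*x + 15) - 56*x - 7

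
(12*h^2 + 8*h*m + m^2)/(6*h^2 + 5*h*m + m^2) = (6*h + m)/(3*h + m)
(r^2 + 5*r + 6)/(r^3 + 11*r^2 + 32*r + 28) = (r + 3)/(r^2 + 9*r + 14)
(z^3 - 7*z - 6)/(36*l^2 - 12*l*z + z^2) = (z^3 - 7*z - 6)/(36*l^2 - 12*l*z + z^2)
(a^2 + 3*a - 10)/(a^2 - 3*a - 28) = (-a^2 - 3*a + 10)/(-a^2 + 3*a + 28)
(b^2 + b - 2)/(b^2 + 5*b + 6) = (b - 1)/(b + 3)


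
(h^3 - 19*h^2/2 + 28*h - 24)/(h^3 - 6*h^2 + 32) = (h - 3/2)/(h + 2)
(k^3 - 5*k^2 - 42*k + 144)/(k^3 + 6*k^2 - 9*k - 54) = (k - 8)/(k + 3)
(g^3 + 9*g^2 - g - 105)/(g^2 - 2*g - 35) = (g^2 + 4*g - 21)/(g - 7)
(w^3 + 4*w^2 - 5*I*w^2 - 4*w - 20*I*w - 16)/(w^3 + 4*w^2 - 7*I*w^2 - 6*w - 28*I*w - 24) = (w - 4*I)/(w - 6*I)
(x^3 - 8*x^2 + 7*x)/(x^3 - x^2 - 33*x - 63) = x*(x - 1)/(x^2 + 6*x + 9)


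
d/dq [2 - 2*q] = -2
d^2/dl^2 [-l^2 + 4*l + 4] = -2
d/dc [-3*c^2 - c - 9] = -6*c - 1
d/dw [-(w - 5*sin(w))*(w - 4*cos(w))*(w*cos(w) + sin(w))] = (w - 5*sin(w))*(w - 4*cos(w))*(w*sin(w) - 2*cos(w)) - (w - 5*sin(w))*(w*cos(w) + sin(w))*(4*sin(w) + 1) + (w - 4*cos(w))*(w*cos(w) + sin(w))*(5*cos(w) - 1)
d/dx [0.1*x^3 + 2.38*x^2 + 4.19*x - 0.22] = 0.3*x^2 + 4.76*x + 4.19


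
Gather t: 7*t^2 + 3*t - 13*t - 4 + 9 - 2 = 7*t^2 - 10*t + 3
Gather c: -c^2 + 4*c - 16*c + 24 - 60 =-c^2 - 12*c - 36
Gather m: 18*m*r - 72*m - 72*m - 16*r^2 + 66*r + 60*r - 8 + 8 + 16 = m*(18*r - 144) - 16*r^2 + 126*r + 16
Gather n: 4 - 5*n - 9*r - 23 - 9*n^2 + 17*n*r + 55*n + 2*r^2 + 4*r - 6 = -9*n^2 + n*(17*r + 50) + 2*r^2 - 5*r - 25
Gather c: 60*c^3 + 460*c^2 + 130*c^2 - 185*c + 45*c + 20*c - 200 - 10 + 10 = 60*c^3 + 590*c^2 - 120*c - 200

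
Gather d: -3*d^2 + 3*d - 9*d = -3*d^2 - 6*d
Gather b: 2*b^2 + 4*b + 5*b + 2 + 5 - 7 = 2*b^2 + 9*b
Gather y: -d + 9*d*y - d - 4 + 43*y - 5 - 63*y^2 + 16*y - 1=-2*d - 63*y^2 + y*(9*d + 59) - 10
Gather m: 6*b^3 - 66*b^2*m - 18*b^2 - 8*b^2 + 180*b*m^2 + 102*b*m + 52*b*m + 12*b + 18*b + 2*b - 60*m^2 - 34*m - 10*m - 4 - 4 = 6*b^3 - 26*b^2 + 32*b + m^2*(180*b - 60) + m*(-66*b^2 + 154*b - 44) - 8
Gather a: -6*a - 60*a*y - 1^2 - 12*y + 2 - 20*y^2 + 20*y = a*(-60*y - 6) - 20*y^2 + 8*y + 1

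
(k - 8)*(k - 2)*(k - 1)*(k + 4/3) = k^4 - 29*k^3/3 + 34*k^2/3 + 56*k/3 - 64/3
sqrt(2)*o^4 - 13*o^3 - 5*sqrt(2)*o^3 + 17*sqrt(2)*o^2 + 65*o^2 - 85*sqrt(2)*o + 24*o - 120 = (o - 5)*(o - 4*sqrt(2))*(o - 3*sqrt(2))*(sqrt(2)*o + 1)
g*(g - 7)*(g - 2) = g^3 - 9*g^2 + 14*g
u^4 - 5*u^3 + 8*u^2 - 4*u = u*(u - 2)^2*(u - 1)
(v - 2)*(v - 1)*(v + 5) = v^3 + 2*v^2 - 13*v + 10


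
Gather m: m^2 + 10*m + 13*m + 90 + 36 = m^2 + 23*m + 126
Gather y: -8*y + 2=2 - 8*y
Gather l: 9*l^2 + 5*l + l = 9*l^2 + 6*l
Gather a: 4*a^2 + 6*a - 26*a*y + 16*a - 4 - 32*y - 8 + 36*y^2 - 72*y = 4*a^2 + a*(22 - 26*y) + 36*y^2 - 104*y - 12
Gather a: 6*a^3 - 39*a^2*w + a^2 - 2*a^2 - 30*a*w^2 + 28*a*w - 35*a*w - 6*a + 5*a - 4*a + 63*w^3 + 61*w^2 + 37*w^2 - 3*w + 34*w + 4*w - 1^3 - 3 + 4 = 6*a^3 + a^2*(-39*w - 1) + a*(-30*w^2 - 7*w - 5) + 63*w^3 + 98*w^2 + 35*w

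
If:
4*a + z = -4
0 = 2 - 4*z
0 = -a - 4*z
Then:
No Solution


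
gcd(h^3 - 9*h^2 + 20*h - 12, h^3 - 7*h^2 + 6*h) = h^2 - 7*h + 6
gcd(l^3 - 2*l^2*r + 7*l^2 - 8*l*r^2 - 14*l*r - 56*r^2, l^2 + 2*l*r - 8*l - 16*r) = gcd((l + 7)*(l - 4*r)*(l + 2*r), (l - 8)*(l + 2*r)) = l + 2*r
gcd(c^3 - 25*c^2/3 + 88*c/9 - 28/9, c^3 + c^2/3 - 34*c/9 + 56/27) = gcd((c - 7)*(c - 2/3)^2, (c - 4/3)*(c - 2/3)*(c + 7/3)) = c - 2/3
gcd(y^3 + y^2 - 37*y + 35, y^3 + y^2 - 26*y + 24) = y - 1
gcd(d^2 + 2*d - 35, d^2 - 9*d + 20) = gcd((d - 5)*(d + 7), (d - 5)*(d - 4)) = d - 5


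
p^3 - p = p*(p - 1)*(p + 1)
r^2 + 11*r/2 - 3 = (r - 1/2)*(r + 6)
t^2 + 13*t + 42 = (t + 6)*(t + 7)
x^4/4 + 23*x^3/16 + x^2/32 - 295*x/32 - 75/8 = (x/4 + 1)*(x - 5/2)*(x + 5/4)*(x + 3)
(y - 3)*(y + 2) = y^2 - y - 6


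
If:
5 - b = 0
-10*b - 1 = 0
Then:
No Solution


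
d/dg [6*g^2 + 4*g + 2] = 12*g + 4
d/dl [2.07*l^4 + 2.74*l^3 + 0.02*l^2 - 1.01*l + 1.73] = 8.28*l^3 + 8.22*l^2 + 0.04*l - 1.01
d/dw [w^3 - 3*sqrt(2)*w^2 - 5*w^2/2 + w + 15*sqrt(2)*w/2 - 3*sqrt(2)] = 3*w^2 - 6*sqrt(2)*w - 5*w + 1 + 15*sqrt(2)/2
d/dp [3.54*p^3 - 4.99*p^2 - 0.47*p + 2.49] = 10.62*p^2 - 9.98*p - 0.47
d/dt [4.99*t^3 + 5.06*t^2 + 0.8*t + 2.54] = 14.97*t^2 + 10.12*t + 0.8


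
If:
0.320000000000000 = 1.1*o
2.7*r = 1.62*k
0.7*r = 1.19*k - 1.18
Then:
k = 1.53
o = 0.29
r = 0.92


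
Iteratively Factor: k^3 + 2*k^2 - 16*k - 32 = (k - 4)*(k^2 + 6*k + 8) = (k - 4)*(k + 4)*(k + 2)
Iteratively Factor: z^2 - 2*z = (z - 2)*(z)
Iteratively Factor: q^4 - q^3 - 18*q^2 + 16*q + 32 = (q + 1)*(q^3 - 2*q^2 - 16*q + 32) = (q - 2)*(q + 1)*(q^2 - 16) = (q - 2)*(q + 1)*(q + 4)*(q - 4)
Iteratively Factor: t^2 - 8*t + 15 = (t - 3)*(t - 5)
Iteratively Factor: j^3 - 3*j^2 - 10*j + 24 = (j - 2)*(j^2 - j - 12) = (j - 4)*(j - 2)*(j + 3)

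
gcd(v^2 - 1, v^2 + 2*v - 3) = v - 1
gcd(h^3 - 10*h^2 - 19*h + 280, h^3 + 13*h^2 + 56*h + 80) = h + 5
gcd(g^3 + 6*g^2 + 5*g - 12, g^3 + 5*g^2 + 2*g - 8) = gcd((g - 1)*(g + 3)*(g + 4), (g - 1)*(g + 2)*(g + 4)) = g^2 + 3*g - 4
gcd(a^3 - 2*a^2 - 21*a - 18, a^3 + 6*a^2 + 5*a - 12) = a + 3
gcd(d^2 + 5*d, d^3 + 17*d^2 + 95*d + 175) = d + 5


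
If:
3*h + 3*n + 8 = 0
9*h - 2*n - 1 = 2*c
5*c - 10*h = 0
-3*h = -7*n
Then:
No Solution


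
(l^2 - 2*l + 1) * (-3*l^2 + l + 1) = -3*l^4 + 7*l^3 - 4*l^2 - l + 1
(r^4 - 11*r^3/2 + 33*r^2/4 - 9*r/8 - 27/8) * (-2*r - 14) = -2*r^5 - 3*r^4 + 121*r^3/2 - 453*r^2/4 + 45*r/2 + 189/4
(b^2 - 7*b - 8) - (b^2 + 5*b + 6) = -12*b - 14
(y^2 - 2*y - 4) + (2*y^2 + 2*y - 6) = 3*y^2 - 10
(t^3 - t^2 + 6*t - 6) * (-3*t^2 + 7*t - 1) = -3*t^5 + 10*t^4 - 26*t^3 + 61*t^2 - 48*t + 6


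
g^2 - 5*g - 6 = (g - 6)*(g + 1)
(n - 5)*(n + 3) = n^2 - 2*n - 15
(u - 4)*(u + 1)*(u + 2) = u^3 - u^2 - 10*u - 8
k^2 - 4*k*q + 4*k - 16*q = (k + 4)*(k - 4*q)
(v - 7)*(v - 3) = v^2 - 10*v + 21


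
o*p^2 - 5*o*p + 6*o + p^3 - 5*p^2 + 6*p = (o + p)*(p - 3)*(p - 2)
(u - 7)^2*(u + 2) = u^3 - 12*u^2 + 21*u + 98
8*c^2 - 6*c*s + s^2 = (-4*c + s)*(-2*c + s)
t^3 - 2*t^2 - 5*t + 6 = (t - 3)*(t - 1)*(t + 2)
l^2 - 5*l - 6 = (l - 6)*(l + 1)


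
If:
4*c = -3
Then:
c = -3/4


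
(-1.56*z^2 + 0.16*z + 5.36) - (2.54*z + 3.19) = -1.56*z^2 - 2.38*z + 2.17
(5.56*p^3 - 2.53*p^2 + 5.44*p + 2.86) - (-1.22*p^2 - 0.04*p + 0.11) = 5.56*p^3 - 1.31*p^2 + 5.48*p + 2.75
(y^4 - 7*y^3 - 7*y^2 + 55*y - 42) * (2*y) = 2*y^5 - 14*y^4 - 14*y^3 + 110*y^2 - 84*y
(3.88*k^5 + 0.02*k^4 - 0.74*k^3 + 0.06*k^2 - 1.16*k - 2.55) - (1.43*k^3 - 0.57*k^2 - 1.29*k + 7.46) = 3.88*k^5 + 0.02*k^4 - 2.17*k^3 + 0.63*k^2 + 0.13*k - 10.01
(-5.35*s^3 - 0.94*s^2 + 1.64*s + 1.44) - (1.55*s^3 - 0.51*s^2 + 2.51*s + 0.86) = -6.9*s^3 - 0.43*s^2 - 0.87*s + 0.58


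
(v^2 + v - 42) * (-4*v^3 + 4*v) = -4*v^5 - 4*v^4 + 172*v^3 + 4*v^2 - 168*v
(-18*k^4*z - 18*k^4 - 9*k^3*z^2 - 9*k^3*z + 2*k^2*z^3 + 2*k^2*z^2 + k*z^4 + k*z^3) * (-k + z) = 18*k^5*z + 18*k^5 - 9*k^4*z^2 - 9*k^4*z - 11*k^3*z^3 - 11*k^3*z^2 + k^2*z^4 + k^2*z^3 + k*z^5 + k*z^4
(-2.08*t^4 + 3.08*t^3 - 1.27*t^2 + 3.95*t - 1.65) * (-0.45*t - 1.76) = 0.936*t^5 + 2.2748*t^4 - 4.8493*t^3 + 0.4577*t^2 - 6.2095*t + 2.904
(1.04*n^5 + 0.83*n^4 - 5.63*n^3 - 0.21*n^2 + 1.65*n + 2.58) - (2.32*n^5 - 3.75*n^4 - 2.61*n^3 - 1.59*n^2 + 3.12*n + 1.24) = -1.28*n^5 + 4.58*n^4 - 3.02*n^3 + 1.38*n^2 - 1.47*n + 1.34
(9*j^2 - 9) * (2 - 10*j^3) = -90*j^5 + 90*j^3 + 18*j^2 - 18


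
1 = 1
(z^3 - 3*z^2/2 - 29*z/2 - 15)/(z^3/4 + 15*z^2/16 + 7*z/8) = 8*(2*z^2 - 7*z - 15)/(z*(4*z + 7))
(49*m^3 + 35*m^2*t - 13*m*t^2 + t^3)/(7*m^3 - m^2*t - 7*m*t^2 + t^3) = (-7*m + t)/(-m + t)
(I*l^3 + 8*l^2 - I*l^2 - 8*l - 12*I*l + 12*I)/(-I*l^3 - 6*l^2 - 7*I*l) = (-l^3 + l^2*(1 + 8*I) + 4*l*(3 - 2*I) - 12)/(l*(l^2 - 6*I*l + 7))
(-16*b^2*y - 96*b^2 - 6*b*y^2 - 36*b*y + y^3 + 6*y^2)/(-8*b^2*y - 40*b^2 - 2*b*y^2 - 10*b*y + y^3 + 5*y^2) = (-8*b*y - 48*b + y^2 + 6*y)/(-4*b*y - 20*b + y^2 + 5*y)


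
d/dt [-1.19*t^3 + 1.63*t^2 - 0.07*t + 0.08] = -3.57*t^2 + 3.26*t - 0.07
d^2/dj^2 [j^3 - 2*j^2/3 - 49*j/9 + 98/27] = 6*j - 4/3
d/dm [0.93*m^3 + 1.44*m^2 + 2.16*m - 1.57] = 2.79*m^2 + 2.88*m + 2.16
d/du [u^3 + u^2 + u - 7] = 3*u^2 + 2*u + 1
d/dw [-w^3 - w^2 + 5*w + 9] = -3*w^2 - 2*w + 5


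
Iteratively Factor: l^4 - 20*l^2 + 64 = (l - 2)*(l^3 + 2*l^2 - 16*l - 32) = (l - 2)*(l + 4)*(l^2 - 2*l - 8) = (l - 4)*(l - 2)*(l + 4)*(l + 2)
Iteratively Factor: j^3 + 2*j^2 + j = (j + 1)*(j^2 + j) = (j + 1)^2*(j)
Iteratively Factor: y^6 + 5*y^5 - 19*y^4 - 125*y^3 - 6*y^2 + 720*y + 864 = (y - 3)*(y^5 + 8*y^4 + 5*y^3 - 110*y^2 - 336*y - 288) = (y - 3)*(y + 3)*(y^4 + 5*y^3 - 10*y^2 - 80*y - 96) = (y - 3)*(y + 3)^2*(y^3 + 2*y^2 - 16*y - 32) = (y - 3)*(y + 2)*(y + 3)^2*(y^2 - 16) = (y - 4)*(y - 3)*(y + 2)*(y + 3)^2*(y + 4)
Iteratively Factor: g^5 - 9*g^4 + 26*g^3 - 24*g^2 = (g - 3)*(g^4 - 6*g^3 + 8*g^2) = (g - 4)*(g - 3)*(g^3 - 2*g^2) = g*(g - 4)*(g - 3)*(g^2 - 2*g) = g^2*(g - 4)*(g - 3)*(g - 2)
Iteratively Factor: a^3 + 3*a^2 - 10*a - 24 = (a + 2)*(a^2 + a - 12) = (a - 3)*(a + 2)*(a + 4)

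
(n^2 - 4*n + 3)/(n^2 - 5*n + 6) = (n - 1)/(n - 2)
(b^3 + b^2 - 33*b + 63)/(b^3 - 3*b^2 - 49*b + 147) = (b - 3)/(b - 7)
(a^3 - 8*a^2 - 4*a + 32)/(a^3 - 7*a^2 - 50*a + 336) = (a^2 - 4)/(a^2 + a - 42)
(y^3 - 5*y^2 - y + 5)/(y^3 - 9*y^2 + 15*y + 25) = (y - 1)/(y - 5)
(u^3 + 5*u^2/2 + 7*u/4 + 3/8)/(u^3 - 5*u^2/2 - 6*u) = (u^2 + u + 1/4)/(u*(u - 4))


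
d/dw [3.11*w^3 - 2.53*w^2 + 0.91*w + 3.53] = 9.33*w^2 - 5.06*w + 0.91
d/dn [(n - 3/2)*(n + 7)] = 2*n + 11/2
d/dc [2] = 0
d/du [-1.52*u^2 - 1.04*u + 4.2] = -3.04*u - 1.04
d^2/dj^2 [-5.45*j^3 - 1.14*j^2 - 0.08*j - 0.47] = -32.7*j - 2.28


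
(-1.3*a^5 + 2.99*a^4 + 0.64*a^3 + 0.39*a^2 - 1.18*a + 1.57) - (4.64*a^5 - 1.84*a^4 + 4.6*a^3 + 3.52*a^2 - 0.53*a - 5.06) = -5.94*a^5 + 4.83*a^4 - 3.96*a^3 - 3.13*a^2 - 0.65*a + 6.63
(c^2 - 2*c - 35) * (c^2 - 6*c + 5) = c^4 - 8*c^3 - 18*c^2 + 200*c - 175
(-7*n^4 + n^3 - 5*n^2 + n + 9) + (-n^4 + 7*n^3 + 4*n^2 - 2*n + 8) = -8*n^4 + 8*n^3 - n^2 - n + 17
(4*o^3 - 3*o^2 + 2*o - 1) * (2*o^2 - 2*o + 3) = 8*o^5 - 14*o^4 + 22*o^3 - 15*o^2 + 8*o - 3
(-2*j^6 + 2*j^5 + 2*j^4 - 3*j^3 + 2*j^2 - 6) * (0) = 0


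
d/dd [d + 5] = 1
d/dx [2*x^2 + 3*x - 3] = 4*x + 3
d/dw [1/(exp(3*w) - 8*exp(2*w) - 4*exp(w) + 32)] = (-3*exp(2*w) + 16*exp(w) + 4)*exp(w)/(exp(3*w) - 8*exp(2*w) - 4*exp(w) + 32)^2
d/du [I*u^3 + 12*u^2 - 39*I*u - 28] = 3*I*u^2 + 24*u - 39*I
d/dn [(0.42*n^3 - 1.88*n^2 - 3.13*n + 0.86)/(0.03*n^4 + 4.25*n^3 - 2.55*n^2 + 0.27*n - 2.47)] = (-0.0126*n^6 + 0.112800000000001*n^5 + 7.2007*n^4 + 26.7286*n^3 - 22.5663*n^2 + 13.6732*n + 7.4989)/(0.0009*n^8 + 0.255*n^7 + 17.9095*n^6 - 21.6588*n^5 + 8.6493*n^4 - 22.372*n^3 + 12.6699*n^2 - 1.3338*n + 6.1009)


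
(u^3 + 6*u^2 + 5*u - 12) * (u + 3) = u^4 + 9*u^3 + 23*u^2 + 3*u - 36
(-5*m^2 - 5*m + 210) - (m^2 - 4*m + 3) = -6*m^2 - m + 207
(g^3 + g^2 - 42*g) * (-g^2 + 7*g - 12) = -g^5 + 6*g^4 + 37*g^3 - 306*g^2 + 504*g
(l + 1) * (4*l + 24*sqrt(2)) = 4*l^2 + 4*l + 24*sqrt(2)*l + 24*sqrt(2)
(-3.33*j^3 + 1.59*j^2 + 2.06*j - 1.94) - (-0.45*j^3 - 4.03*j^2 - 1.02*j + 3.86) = -2.88*j^3 + 5.62*j^2 + 3.08*j - 5.8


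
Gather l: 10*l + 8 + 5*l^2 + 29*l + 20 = 5*l^2 + 39*l + 28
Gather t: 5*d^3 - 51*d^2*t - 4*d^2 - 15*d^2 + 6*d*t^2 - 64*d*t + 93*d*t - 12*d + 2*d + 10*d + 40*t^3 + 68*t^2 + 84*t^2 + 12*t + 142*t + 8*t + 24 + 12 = 5*d^3 - 19*d^2 + 40*t^3 + t^2*(6*d + 152) + t*(-51*d^2 + 29*d + 162) + 36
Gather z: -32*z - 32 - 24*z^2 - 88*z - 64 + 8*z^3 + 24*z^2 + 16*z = 8*z^3 - 104*z - 96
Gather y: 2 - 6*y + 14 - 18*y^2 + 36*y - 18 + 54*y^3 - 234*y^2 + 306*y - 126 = 54*y^3 - 252*y^2 + 336*y - 128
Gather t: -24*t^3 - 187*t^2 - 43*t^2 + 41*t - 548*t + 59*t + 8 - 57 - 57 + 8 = -24*t^3 - 230*t^2 - 448*t - 98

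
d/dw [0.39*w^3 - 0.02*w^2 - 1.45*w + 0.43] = 1.17*w^2 - 0.04*w - 1.45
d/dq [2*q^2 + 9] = 4*q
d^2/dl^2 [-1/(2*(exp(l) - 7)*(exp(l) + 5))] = (-2*exp(3*l) + 3*exp(2*l) - 72*exp(l) + 35)*exp(l)/(exp(6*l) - 6*exp(5*l) - 93*exp(4*l) + 412*exp(3*l) + 3255*exp(2*l) - 7350*exp(l) - 42875)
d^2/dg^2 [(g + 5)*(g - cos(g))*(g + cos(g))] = 2*g*cos(2*g) + 6*g + 2*sin(2*g) + 10*cos(2*g) + 10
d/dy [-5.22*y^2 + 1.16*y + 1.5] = 1.16 - 10.44*y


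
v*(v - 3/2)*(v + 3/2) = v^3 - 9*v/4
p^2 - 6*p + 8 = (p - 4)*(p - 2)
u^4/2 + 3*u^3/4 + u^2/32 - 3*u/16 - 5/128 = (u/2 + 1/4)*(u - 1/2)*(u + 1/4)*(u + 5/4)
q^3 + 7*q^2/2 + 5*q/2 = q*(q + 1)*(q + 5/2)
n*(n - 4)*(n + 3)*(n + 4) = n^4 + 3*n^3 - 16*n^2 - 48*n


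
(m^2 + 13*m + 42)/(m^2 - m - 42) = (m + 7)/(m - 7)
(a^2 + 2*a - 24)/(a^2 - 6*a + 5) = (a^2 + 2*a - 24)/(a^2 - 6*a + 5)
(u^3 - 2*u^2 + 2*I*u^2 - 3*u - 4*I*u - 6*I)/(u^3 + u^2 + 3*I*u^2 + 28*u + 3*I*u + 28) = (u^2 + u*(-3 + 2*I) - 6*I)/(u^2 + 3*I*u + 28)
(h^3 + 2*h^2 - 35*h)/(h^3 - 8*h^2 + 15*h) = (h + 7)/(h - 3)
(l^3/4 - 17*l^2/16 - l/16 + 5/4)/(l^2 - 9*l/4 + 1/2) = (4*l^3 - 17*l^2 - l + 20)/(4*(4*l^2 - 9*l + 2))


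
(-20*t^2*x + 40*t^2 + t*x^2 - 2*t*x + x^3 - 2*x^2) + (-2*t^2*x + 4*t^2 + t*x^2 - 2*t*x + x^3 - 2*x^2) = -22*t^2*x + 44*t^2 + 2*t*x^2 - 4*t*x + 2*x^3 - 4*x^2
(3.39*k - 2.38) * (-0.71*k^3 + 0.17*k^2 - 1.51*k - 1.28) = -2.4069*k^4 + 2.2661*k^3 - 5.5235*k^2 - 0.7454*k + 3.0464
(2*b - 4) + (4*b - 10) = 6*b - 14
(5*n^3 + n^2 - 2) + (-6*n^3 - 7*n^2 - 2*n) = -n^3 - 6*n^2 - 2*n - 2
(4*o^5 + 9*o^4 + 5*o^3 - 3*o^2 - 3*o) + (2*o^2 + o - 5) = 4*o^5 + 9*o^4 + 5*o^3 - o^2 - 2*o - 5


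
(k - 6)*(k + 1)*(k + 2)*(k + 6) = k^4 + 3*k^3 - 34*k^2 - 108*k - 72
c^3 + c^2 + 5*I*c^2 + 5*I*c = c*(c + 1)*(c + 5*I)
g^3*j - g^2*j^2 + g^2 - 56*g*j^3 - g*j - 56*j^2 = (g - 8*j)*(g + 7*j)*(g*j + 1)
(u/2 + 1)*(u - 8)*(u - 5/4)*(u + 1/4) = u^4/2 - 7*u^3/2 - 165*u^2/32 + 143*u/16 + 5/2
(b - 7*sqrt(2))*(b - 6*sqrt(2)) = b^2 - 13*sqrt(2)*b + 84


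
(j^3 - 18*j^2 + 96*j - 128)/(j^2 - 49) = (j^3 - 18*j^2 + 96*j - 128)/(j^2 - 49)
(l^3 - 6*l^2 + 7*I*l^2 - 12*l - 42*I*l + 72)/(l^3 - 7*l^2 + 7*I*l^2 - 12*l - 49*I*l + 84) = (l - 6)/(l - 7)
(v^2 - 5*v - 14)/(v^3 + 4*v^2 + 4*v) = (v - 7)/(v*(v + 2))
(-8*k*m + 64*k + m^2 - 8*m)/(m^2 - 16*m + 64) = (-8*k + m)/(m - 8)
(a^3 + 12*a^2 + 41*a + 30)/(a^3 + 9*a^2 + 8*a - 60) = (a + 1)/(a - 2)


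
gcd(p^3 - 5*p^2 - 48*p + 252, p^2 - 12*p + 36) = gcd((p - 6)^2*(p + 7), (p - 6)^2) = p^2 - 12*p + 36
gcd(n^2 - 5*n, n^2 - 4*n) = n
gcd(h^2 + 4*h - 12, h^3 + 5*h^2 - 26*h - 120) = h + 6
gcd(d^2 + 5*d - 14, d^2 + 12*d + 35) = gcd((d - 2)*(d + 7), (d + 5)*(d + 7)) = d + 7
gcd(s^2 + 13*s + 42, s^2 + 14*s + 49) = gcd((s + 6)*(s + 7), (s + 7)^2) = s + 7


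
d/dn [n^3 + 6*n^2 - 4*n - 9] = 3*n^2 + 12*n - 4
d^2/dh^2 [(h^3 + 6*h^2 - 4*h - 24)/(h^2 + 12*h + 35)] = 6*(11*h^3 + 186*h^2 + 1077*h + 2138)/(h^6 + 36*h^5 + 537*h^4 + 4248*h^3 + 18795*h^2 + 44100*h + 42875)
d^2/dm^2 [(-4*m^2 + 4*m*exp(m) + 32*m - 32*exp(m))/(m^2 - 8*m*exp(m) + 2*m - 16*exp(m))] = 4*(2*(-(4*m*exp(m) + 16*exp(m) - 1)*(m^2 - m*exp(m) - 8*m + 8*exp(m)) + 2*(m*exp(m) - 2*m - 7*exp(m) + 8)*(4*m*exp(m) - m + 12*exp(m) - 1))*(m^2 - 8*m*exp(m) + 2*m - 16*exp(m)) + (m*exp(m) - 6*exp(m) - 2)*(m^2 - 8*m*exp(m) + 2*m - 16*exp(m))^2 - 8*(m^2 - m*exp(m) - 8*m + 8*exp(m))*(4*m*exp(m) - m + 12*exp(m) - 1)^2)/(m^2 - 8*m*exp(m) + 2*m - 16*exp(m))^3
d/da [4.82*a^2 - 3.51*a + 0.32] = 9.64*a - 3.51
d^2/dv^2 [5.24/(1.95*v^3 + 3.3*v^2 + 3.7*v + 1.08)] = (-(61.308*v + 34.584)*(1.95*v^3 + 3.3*v^2 + 3.7*v + 1.08) + 5.24*(5.85*v^2 + 6.6*v + 3.7)*(11.7*v^2 + 13.2*v + 7.4))/(1.95*v^3 + 3.3*v^2 + 3.7*v + 1.08)^3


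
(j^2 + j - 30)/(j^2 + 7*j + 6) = (j - 5)/(j + 1)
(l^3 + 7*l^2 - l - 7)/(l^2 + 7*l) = l - 1/l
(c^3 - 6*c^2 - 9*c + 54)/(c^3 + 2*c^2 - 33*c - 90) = (c - 3)/(c + 5)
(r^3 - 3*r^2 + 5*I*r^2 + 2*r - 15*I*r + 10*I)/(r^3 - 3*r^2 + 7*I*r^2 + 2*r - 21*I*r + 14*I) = (r + 5*I)/(r + 7*I)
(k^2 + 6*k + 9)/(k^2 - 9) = (k + 3)/(k - 3)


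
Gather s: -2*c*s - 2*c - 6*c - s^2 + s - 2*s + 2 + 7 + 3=-8*c - s^2 + s*(-2*c - 1) + 12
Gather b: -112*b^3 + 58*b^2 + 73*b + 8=-112*b^3 + 58*b^2 + 73*b + 8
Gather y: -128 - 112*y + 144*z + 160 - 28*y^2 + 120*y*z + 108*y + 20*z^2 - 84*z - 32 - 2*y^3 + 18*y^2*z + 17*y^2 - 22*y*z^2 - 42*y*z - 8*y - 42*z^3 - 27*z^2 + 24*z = -2*y^3 + y^2*(18*z - 11) + y*(-22*z^2 + 78*z - 12) - 42*z^3 - 7*z^2 + 84*z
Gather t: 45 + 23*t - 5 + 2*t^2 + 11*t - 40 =2*t^2 + 34*t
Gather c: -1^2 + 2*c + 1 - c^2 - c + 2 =-c^2 + c + 2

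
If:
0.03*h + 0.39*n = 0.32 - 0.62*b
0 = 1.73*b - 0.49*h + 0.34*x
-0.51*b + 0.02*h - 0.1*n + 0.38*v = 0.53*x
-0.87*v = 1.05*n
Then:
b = 0.809984500932739*x + 0.763430496285724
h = 3.5536187481911*x + 2.6953770583149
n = -1.56102295647187*x - 0.60048261396563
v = 1.88399322332812*x + 0.724720396165416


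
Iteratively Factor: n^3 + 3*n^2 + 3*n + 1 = (n + 1)*(n^2 + 2*n + 1) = (n + 1)^2*(n + 1)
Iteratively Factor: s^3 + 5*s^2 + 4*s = (s)*(s^2 + 5*s + 4) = s*(s + 4)*(s + 1)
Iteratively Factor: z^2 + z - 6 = (z - 2)*(z + 3)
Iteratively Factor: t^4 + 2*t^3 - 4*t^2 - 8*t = (t + 2)*(t^3 - 4*t) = (t + 2)^2*(t^2 - 2*t) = t*(t + 2)^2*(t - 2)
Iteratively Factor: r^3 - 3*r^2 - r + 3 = (r + 1)*(r^2 - 4*r + 3) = (r - 3)*(r + 1)*(r - 1)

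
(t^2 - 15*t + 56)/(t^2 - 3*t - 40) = (t - 7)/(t + 5)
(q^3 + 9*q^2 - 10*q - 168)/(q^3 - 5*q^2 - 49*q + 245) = (q^2 + 2*q - 24)/(q^2 - 12*q + 35)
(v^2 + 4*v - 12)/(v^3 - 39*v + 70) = (v + 6)/(v^2 + 2*v - 35)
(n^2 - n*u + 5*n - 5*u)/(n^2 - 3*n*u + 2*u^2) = (-n - 5)/(-n + 2*u)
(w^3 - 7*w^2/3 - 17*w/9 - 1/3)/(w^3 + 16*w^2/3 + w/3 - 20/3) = (9*w^3 - 21*w^2 - 17*w - 3)/(3*(3*w^3 + 16*w^2 + w - 20))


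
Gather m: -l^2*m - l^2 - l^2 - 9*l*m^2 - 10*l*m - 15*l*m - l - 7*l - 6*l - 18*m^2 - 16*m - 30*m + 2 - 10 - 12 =-2*l^2 - 14*l + m^2*(-9*l - 18) + m*(-l^2 - 25*l - 46) - 20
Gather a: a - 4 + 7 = a + 3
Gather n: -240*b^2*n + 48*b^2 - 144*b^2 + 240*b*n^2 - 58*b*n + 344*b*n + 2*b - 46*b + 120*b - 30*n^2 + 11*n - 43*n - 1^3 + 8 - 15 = -96*b^2 + 76*b + n^2*(240*b - 30) + n*(-240*b^2 + 286*b - 32) - 8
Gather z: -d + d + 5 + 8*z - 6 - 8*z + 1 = 0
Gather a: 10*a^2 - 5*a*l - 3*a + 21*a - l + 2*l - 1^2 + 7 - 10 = 10*a^2 + a*(18 - 5*l) + l - 4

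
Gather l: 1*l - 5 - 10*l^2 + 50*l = -10*l^2 + 51*l - 5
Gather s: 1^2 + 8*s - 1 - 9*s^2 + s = -9*s^2 + 9*s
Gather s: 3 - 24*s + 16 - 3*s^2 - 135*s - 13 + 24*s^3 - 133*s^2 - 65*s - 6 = 24*s^3 - 136*s^2 - 224*s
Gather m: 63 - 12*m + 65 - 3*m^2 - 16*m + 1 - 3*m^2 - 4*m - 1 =-6*m^2 - 32*m + 128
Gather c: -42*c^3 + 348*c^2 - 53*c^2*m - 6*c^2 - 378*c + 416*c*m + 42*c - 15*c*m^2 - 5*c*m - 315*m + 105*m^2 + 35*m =-42*c^3 + c^2*(342 - 53*m) + c*(-15*m^2 + 411*m - 336) + 105*m^2 - 280*m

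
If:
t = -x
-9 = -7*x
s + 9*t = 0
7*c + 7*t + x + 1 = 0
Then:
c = 47/49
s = 81/7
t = -9/7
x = 9/7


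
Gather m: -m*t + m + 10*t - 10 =m*(1 - t) + 10*t - 10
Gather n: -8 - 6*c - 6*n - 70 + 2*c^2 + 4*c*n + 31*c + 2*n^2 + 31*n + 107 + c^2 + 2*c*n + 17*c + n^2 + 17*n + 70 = 3*c^2 + 42*c + 3*n^2 + n*(6*c + 42) + 99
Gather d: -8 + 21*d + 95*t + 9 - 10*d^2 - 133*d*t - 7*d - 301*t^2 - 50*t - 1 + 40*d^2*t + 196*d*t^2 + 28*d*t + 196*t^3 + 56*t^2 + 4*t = d^2*(40*t - 10) + d*(196*t^2 - 105*t + 14) + 196*t^3 - 245*t^2 + 49*t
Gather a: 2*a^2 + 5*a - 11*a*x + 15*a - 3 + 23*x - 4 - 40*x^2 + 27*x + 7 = 2*a^2 + a*(20 - 11*x) - 40*x^2 + 50*x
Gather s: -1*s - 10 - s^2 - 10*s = -s^2 - 11*s - 10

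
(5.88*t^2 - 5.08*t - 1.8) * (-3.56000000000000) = -20.9328*t^2 + 18.0848*t + 6.408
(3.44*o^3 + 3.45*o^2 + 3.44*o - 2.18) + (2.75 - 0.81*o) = 3.44*o^3 + 3.45*o^2 + 2.63*o + 0.57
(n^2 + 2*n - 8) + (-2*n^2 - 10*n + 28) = -n^2 - 8*n + 20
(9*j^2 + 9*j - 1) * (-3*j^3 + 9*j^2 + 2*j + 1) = -27*j^5 + 54*j^4 + 102*j^3 + 18*j^2 + 7*j - 1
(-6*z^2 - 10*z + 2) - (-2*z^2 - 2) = -4*z^2 - 10*z + 4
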